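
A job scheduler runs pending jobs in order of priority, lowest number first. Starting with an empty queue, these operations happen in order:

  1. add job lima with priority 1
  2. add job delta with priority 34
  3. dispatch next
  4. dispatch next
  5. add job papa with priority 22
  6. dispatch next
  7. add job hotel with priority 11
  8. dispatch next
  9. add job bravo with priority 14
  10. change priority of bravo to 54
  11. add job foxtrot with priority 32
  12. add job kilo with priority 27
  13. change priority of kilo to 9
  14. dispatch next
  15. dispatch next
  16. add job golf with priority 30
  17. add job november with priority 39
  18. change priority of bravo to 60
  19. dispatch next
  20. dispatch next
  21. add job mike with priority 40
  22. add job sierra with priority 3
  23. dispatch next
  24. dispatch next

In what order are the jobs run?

add lima (priority 1) → {lima:1}
add delta (priority 34) → {lima:1, delta:34}
dispatch next → lima; now {delta:34}
dispatch next → delta; now {}
add papa (priority 22) → {papa:22}
dispatch next → papa; now {}
add hotel (priority 11) → {hotel:11}
dispatch next → hotel; now {}
add bravo (priority 14) → {bravo:14}
update bravo to priority 54 → {bravo:54}
add foxtrot (priority 32) → {foxtrot:32, bravo:54}
add kilo (priority 27) → {kilo:27, foxtrot:32, bravo:54}
update kilo to priority 9 → {kilo:9, foxtrot:32, bravo:54}
dispatch next → kilo; now {foxtrot:32, bravo:54}
dispatch next → foxtrot; now {bravo:54}
add golf (priority 30) → {golf:30, bravo:54}
add november (priority 39) → {golf:30, november:39, bravo:54}
update bravo to priority 60 → {golf:30, november:39, bravo:60}
dispatch next → golf; now {november:39, bravo:60}
dispatch next → november; now {bravo:60}
add mike (priority 40) → {mike:40, bravo:60}
add sierra (priority 3) → {sierra:3, mike:40, bravo:60}
dispatch next → sierra; now {mike:40, bravo:60}
dispatch next → mike; now {bravo:60}

lima → delta → papa → hotel → kilo → foxtrot → golf → november → sierra → mike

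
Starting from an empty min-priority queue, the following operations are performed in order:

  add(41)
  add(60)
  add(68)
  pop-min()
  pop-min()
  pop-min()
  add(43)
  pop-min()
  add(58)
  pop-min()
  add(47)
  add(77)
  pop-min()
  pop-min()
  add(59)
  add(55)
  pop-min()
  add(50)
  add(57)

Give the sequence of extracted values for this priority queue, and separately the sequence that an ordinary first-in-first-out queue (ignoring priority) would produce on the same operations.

insert 41 → {41}
insert 60 → {41, 60}
insert 68 → {41, 60, 68}
pop-min → 41; now {60, 68}
pop-min → 60; now {68}
pop-min → 68; now {}
insert 43 → {43}
pop-min → 43; now {}
insert 58 → {58}
pop-min → 58; now {}
insert 47 → {47}
insert 77 → {47, 77}
pop-min → 47; now {77}
pop-min → 77; now {}
insert 59 → {59}
insert 55 → {55, 59}
pop-min → 55; now {59}
insert 50 → {50, 59}
insert 57 → {50, 57, 59}

priority queue: [41, 60, 68, 43, 58, 47, 77, 55]; FIFO queue: [41, 60, 68, 43, 58, 47, 77, 59]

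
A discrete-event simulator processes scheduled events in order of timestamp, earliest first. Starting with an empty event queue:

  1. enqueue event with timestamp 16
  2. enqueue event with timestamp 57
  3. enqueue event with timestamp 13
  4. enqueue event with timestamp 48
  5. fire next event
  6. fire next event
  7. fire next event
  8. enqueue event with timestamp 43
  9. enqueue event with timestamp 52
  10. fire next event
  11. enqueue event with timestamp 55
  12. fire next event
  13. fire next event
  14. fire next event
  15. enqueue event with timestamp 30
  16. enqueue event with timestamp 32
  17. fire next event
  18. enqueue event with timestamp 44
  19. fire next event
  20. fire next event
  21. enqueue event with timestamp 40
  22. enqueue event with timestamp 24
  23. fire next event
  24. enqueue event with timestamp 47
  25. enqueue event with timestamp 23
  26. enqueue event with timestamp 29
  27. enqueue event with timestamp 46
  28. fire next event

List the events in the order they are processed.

insert 16 → {16}
insert 57 → {16, 57}
insert 13 → {13, 16, 57}
insert 48 → {13, 16, 48, 57}
fire next event → 13; now {16, 48, 57}
fire next event → 16; now {48, 57}
fire next event → 48; now {57}
insert 43 → {43, 57}
insert 52 → {43, 52, 57}
fire next event → 43; now {52, 57}
insert 55 → {52, 55, 57}
fire next event → 52; now {55, 57}
fire next event → 55; now {57}
fire next event → 57; now {}
insert 30 → {30}
insert 32 → {30, 32}
fire next event → 30; now {32}
insert 44 → {32, 44}
fire next event → 32; now {44}
fire next event → 44; now {}
insert 40 → {40}
insert 24 → {24, 40}
fire next event → 24; now {40}
insert 47 → {40, 47}
insert 23 → {23, 40, 47}
insert 29 → {23, 29, 40, 47}
insert 46 → {23, 29, 40, 46, 47}
fire next event → 23; now {29, 40, 46, 47}

13 → 16 → 48 → 43 → 52 → 55 → 57 → 30 → 32 → 44 → 24 → 23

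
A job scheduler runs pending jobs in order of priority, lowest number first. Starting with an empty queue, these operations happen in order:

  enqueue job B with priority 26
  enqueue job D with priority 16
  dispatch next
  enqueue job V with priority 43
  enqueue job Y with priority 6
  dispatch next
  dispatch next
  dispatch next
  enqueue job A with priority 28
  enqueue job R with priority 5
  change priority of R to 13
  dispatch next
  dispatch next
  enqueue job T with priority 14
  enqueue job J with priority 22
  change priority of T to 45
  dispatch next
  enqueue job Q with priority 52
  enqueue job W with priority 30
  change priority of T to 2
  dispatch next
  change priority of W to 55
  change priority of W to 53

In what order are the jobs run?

add B (priority 26) → {B:26}
add D (priority 16) → {D:16, B:26}
dispatch next → D; now {B:26}
add V (priority 43) → {B:26, V:43}
add Y (priority 6) → {Y:6, B:26, V:43}
dispatch next → Y; now {B:26, V:43}
dispatch next → B; now {V:43}
dispatch next → V; now {}
add A (priority 28) → {A:28}
add R (priority 5) → {R:5, A:28}
update R to priority 13 → {R:13, A:28}
dispatch next → R; now {A:28}
dispatch next → A; now {}
add T (priority 14) → {T:14}
add J (priority 22) → {T:14, J:22}
update T to priority 45 → {J:22, T:45}
dispatch next → J; now {T:45}
add Q (priority 52) → {T:45, Q:52}
add W (priority 30) → {W:30, T:45, Q:52}
update T to priority 2 → {T:2, W:30, Q:52}
dispatch next → T; now {W:30, Q:52}
update W to priority 55 → {Q:52, W:55}
update W to priority 53 → {Q:52, W:53}

D → Y → B → V → R → A → J → T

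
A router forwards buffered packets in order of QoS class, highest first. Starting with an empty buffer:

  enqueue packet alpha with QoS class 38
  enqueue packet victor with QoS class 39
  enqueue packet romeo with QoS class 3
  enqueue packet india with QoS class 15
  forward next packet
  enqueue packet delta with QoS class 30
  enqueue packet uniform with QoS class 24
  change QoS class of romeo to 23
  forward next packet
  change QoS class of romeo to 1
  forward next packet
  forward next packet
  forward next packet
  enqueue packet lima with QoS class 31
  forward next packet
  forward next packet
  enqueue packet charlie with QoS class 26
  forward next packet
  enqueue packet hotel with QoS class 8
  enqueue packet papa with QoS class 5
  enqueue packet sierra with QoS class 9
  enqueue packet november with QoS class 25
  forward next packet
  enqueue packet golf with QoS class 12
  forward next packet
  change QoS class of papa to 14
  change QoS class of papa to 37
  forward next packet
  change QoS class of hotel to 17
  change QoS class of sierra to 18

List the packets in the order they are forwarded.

add alpha (QoS class 38) → {alpha:38}
add victor (QoS class 39) → {victor:39, alpha:38}
add romeo (QoS class 3) → {victor:39, alpha:38, romeo:3}
add india (QoS class 15) → {victor:39, alpha:38, india:15, romeo:3}
forward next packet → victor; now {alpha:38, india:15, romeo:3}
add delta (QoS class 30) → {alpha:38, delta:30, india:15, romeo:3}
add uniform (QoS class 24) → {alpha:38, delta:30, uniform:24, india:15, romeo:3}
update romeo to QoS class 23 → {alpha:38, delta:30, uniform:24, romeo:23, india:15}
forward next packet → alpha; now {delta:30, uniform:24, romeo:23, india:15}
update romeo to QoS class 1 → {delta:30, uniform:24, india:15, romeo:1}
forward next packet → delta; now {uniform:24, india:15, romeo:1}
forward next packet → uniform; now {india:15, romeo:1}
forward next packet → india; now {romeo:1}
add lima (QoS class 31) → {lima:31, romeo:1}
forward next packet → lima; now {romeo:1}
forward next packet → romeo; now {}
add charlie (QoS class 26) → {charlie:26}
forward next packet → charlie; now {}
add hotel (QoS class 8) → {hotel:8}
add papa (QoS class 5) → {hotel:8, papa:5}
add sierra (QoS class 9) → {sierra:9, hotel:8, papa:5}
add november (QoS class 25) → {november:25, sierra:9, hotel:8, papa:5}
forward next packet → november; now {sierra:9, hotel:8, papa:5}
add golf (QoS class 12) → {golf:12, sierra:9, hotel:8, papa:5}
forward next packet → golf; now {sierra:9, hotel:8, papa:5}
update papa to QoS class 14 → {papa:14, sierra:9, hotel:8}
update papa to QoS class 37 → {papa:37, sierra:9, hotel:8}
forward next packet → papa; now {sierra:9, hotel:8}
update hotel to QoS class 17 → {hotel:17, sierra:9}
update sierra to QoS class 18 → {sierra:18, hotel:17}

[victor, alpha, delta, uniform, india, lima, romeo, charlie, november, golf, papa]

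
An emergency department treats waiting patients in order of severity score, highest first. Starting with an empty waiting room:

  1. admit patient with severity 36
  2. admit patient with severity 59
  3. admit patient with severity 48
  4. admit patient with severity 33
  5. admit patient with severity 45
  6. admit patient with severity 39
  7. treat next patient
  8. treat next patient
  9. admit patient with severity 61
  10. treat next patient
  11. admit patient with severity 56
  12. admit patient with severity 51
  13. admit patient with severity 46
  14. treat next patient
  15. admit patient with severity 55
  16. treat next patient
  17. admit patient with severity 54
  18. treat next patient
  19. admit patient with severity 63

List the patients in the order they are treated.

insert 36 → {36}
insert 59 → {59, 36}
insert 48 → {59, 48, 36}
insert 33 → {59, 48, 36, 33}
insert 45 → {59, 48, 45, 36, 33}
insert 39 → {59, 48, 45, 39, 36, 33}
treat next patient → 59; now {48, 45, 39, 36, 33}
treat next patient → 48; now {45, 39, 36, 33}
insert 61 → {61, 45, 39, 36, 33}
treat next patient → 61; now {45, 39, 36, 33}
insert 56 → {56, 45, 39, 36, 33}
insert 51 → {56, 51, 45, 39, 36, 33}
insert 46 → {56, 51, 46, 45, 39, 36, 33}
treat next patient → 56; now {51, 46, 45, 39, 36, 33}
insert 55 → {55, 51, 46, 45, 39, 36, 33}
treat next patient → 55; now {51, 46, 45, 39, 36, 33}
insert 54 → {54, 51, 46, 45, 39, 36, 33}
treat next patient → 54; now {51, 46, 45, 39, 36, 33}
insert 63 → {63, 51, 46, 45, 39, 36, 33}

59 → 48 → 61 → 56 → 55 → 54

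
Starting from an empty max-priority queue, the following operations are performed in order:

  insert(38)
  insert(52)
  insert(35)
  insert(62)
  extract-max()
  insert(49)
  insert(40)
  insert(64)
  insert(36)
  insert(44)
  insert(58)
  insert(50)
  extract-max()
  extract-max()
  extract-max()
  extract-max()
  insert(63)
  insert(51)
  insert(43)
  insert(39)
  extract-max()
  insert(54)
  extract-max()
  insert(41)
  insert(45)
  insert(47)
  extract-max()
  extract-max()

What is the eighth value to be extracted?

51

insert 38 → {38}
insert 52 → {52, 38}
insert 35 → {52, 38, 35}
insert 62 → {62, 52, 38, 35}
extract-max → 62; now {52, 38, 35}
insert 49 → {52, 49, 38, 35}
insert 40 → {52, 49, 40, 38, 35}
insert 64 → {64, 52, 49, 40, 38, 35}
insert 36 → {64, 52, 49, 40, 38, 36, 35}
insert 44 → {64, 52, 49, 44, 40, 38, 36, 35}
insert 58 → {64, 58, 52, 49, 44, 40, 38, 36, 35}
insert 50 → {64, 58, 52, 50, 49, 44, 40, 38, 36, 35}
extract-max → 64; now {58, 52, 50, 49, 44, 40, 38, 36, 35}
extract-max → 58; now {52, 50, 49, 44, 40, 38, 36, 35}
extract-max → 52; now {50, 49, 44, 40, 38, 36, 35}
extract-max → 50; now {49, 44, 40, 38, 36, 35}
insert 63 → {63, 49, 44, 40, 38, 36, 35}
insert 51 → {63, 51, 49, 44, 40, 38, 36, 35}
insert 43 → {63, 51, 49, 44, 43, 40, 38, 36, 35}
insert 39 → {63, 51, 49, 44, 43, 40, 39, 38, 36, 35}
extract-max → 63; now {51, 49, 44, 43, 40, 39, 38, 36, 35}
insert 54 → {54, 51, 49, 44, 43, 40, 39, 38, 36, 35}
extract-max → 54; now {51, 49, 44, 43, 40, 39, 38, 36, 35}
insert 41 → {51, 49, 44, 43, 41, 40, 39, 38, 36, 35}
insert 45 → {51, 49, 45, 44, 43, 41, 40, 39, 38, 36, 35}
insert 47 → {51, 49, 47, 45, 44, 43, 41, 40, 39, 38, 36, 35}
extract-max → 51; now {49, 47, 45, 44, 43, 41, 40, 39, 38, 36, 35}
extract-max → 49; now {47, 45, 44, 43, 41, 40, 39, 38, 36, 35}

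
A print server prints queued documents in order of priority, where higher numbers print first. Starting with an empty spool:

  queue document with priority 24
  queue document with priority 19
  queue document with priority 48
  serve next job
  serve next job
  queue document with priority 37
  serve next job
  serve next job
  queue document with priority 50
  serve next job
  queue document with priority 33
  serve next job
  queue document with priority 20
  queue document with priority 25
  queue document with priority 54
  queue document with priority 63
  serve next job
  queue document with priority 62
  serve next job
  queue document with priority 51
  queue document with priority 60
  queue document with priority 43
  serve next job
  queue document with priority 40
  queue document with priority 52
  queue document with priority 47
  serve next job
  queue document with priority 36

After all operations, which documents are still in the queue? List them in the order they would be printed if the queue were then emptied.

insert 24 → {24}
insert 19 → {24, 19}
insert 48 → {48, 24, 19}
serve next job → 48; now {24, 19}
serve next job → 24; now {19}
insert 37 → {37, 19}
serve next job → 37; now {19}
serve next job → 19; now {}
insert 50 → {50}
serve next job → 50; now {}
insert 33 → {33}
serve next job → 33; now {}
insert 20 → {20}
insert 25 → {25, 20}
insert 54 → {54, 25, 20}
insert 63 → {63, 54, 25, 20}
serve next job → 63; now {54, 25, 20}
insert 62 → {62, 54, 25, 20}
serve next job → 62; now {54, 25, 20}
insert 51 → {54, 51, 25, 20}
insert 60 → {60, 54, 51, 25, 20}
insert 43 → {60, 54, 51, 43, 25, 20}
serve next job → 60; now {54, 51, 43, 25, 20}
insert 40 → {54, 51, 43, 40, 25, 20}
insert 52 → {54, 52, 51, 43, 40, 25, 20}
insert 47 → {54, 52, 51, 47, 43, 40, 25, 20}
serve next job → 54; now {52, 51, 47, 43, 40, 25, 20}
insert 36 → {52, 51, 47, 43, 40, 36, 25, 20}

[52, 51, 47, 43, 40, 36, 25, 20]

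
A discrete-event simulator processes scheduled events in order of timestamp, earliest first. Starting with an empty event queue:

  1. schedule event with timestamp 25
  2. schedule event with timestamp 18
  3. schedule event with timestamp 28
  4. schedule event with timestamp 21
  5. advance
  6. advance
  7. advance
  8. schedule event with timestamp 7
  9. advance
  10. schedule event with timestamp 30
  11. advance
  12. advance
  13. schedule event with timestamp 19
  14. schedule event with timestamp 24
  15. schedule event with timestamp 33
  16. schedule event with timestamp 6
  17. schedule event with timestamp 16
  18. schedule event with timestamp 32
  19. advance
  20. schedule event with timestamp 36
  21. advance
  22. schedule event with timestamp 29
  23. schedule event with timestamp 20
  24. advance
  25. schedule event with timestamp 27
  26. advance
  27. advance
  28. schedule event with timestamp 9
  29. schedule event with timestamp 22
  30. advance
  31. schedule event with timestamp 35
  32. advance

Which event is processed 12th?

insert 25 → {25}
insert 18 → {18, 25}
insert 28 → {18, 25, 28}
insert 21 → {18, 21, 25, 28}
advance → 18; now {21, 25, 28}
advance → 21; now {25, 28}
advance → 25; now {28}
insert 7 → {7, 28}
advance → 7; now {28}
insert 30 → {28, 30}
advance → 28; now {30}
advance → 30; now {}
insert 19 → {19}
insert 24 → {19, 24}
insert 33 → {19, 24, 33}
insert 6 → {6, 19, 24, 33}
insert 16 → {6, 16, 19, 24, 33}
insert 32 → {6, 16, 19, 24, 32, 33}
advance → 6; now {16, 19, 24, 32, 33}
insert 36 → {16, 19, 24, 32, 33, 36}
advance → 16; now {19, 24, 32, 33, 36}
insert 29 → {19, 24, 29, 32, 33, 36}
insert 20 → {19, 20, 24, 29, 32, 33, 36}
advance → 19; now {20, 24, 29, 32, 33, 36}
insert 27 → {20, 24, 27, 29, 32, 33, 36}
advance → 20; now {24, 27, 29, 32, 33, 36}
advance → 24; now {27, 29, 32, 33, 36}
insert 9 → {9, 27, 29, 32, 33, 36}
insert 22 → {9, 22, 27, 29, 32, 33, 36}
advance → 9; now {22, 27, 29, 32, 33, 36}
insert 35 → {22, 27, 29, 32, 33, 35, 36}
advance → 22; now {27, 29, 32, 33, 35, 36}

9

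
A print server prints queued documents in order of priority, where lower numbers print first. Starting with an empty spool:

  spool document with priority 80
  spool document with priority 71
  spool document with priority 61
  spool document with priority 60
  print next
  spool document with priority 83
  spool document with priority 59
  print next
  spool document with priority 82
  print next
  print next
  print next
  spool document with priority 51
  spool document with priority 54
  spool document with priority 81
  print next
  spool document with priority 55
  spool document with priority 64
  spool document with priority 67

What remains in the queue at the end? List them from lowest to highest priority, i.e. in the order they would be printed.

insert 80 → {80}
insert 71 → {71, 80}
insert 61 → {61, 71, 80}
insert 60 → {60, 61, 71, 80}
print next → 60; now {61, 71, 80}
insert 83 → {61, 71, 80, 83}
insert 59 → {59, 61, 71, 80, 83}
print next → 59; now {61, 71, 80, 83}
insert 82 → {61, 71, 80, 82, 83}
print next → 61; now {71, 80, 82, 83}
print next → 71; now {80, 82, 83}
print next → 80; now {82, 83}
insert 51 → {51, 82, 83}
insert 54 → {51, 54, 82, 83}
insert 81 → {51, 54, 81, 82, 83}
print next → 51; now {54, 81, 82, 83}
insert 55 → {54, 55, 81, 82, 83}
insert 64 → {54, 55, 64, 81, 82, 83}
insert 67 → {54, 55, 64, 67, 81, 82, 83}

54 → 55 → 64 → 67 → 81 → 82 → 83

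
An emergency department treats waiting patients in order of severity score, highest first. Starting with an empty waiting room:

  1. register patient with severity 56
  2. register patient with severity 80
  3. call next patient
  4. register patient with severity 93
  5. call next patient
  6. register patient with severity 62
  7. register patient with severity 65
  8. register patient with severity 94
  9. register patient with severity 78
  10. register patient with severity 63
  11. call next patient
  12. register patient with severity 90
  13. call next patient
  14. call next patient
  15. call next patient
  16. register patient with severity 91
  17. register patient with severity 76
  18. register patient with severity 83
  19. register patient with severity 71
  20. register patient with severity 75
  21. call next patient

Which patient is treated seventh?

insert 56 → {56}
insert 80 → {80, 56}
call next patient → 80; now {56}
insert 93 → {93, 56}
call next patient → 93; now {56}
insert 62 → {62, 56}
insert 65 → {65, 62, 56}
insert 94 → {94, 65, 62, 56}
insert 78 → {94, 78, 65, 62, 56}
insert 63 → {94, 78, 65, 63, 62, 56}
call next patient → 94; now {78, 65, 63, 62, 56}
insert 90 → {90, 78, 65, 63, 62, 56}
call next patient → 90; now {78, 65, 63, 62, 56}
call next patient → 78; now {65, 63, 62, 56}
call next patient → 65; now {63, 62, 56}
insert 91 → {91, 63, 62, 56}
insert 76 → {91, 76, 63, 62, 56}
insert 83 → {91, 83, 76, 63, 62, 56}
insert 71 → {91, 83, 76, 71, 63, 62, 56}
insert 75 → {91, 83, 76, 75, 71, 63, 62, 56}
call next patient → 91; now {83, 76, 75, 71, 63, 62, 56}

91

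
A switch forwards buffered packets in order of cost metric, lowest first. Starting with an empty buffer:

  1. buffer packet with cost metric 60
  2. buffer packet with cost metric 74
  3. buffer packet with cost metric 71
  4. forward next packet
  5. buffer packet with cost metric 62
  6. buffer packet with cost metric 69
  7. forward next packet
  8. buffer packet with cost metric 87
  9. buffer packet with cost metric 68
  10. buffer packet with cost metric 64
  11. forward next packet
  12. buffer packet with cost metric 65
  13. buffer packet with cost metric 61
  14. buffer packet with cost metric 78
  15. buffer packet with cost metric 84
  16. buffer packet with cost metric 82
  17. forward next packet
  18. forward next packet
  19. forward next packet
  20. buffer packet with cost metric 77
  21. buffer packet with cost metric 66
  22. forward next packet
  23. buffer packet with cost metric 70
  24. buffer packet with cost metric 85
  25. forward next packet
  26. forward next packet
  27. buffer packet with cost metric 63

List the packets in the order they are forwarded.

insert 60 → {60}
insert 74 → {60, 74}
insert 71 → {60, 71, 74}
forward next packet → 60; now {71, 74}
insert 62 → {62, 71, 74}
insert 69 → {62, 69, 71, 74}
forward next packet → 62; now {69, 71, 74}
insert 87 → {69, 71, 74, 87}
insert 68 → {68, 69, 71, 74, 87}
insert 64 → {64, 68, 69, 71, 74, 87}
forward next packet → 64; now {68, 69, 71, 74, 87}
insert 65 → {65, 68, 69, 71, 74, 87}
insert 61 → {61, 65, 68, 69, 71, 74, 87}
insert 78 → {61, 65, 68, 69, 71, 74, 78, 87}
insert 84 → {61, 65, 68, 69, 71, 74, 78, 84, 87}
insert 82 → {61, 65, 68, 69, 71, 74, 78, 82, 84, 87}
forward next packet → 61; now {65, 68, 69, 71, 74, 78, 82, 84, 87}
forward next packet → 65; now {68, 69, 71, 74, 78, 82, 84, 87}
forward next packet → 68; now {69, 71, 74, 78, 82, 84, 87}
insert 77 → {69, 71, 74, 77, 78, 82, 84, 87}
insert 66 → {66, 69, 71, 74, 77, 78, 82, 84, 87}
forward next packet → 66; now {69, 71, 74, 77, 78, 82, 84, 87}
insert 70 → {69, 70, 71, 74, 77, 78, 82, 84, 87}
insert 85 → {69, 70, 71, 74, 77, 78, 82, 84, 85, 87}
forward next packet → 69; now {70, 71, 74, 77, 78, 82, 84, 85, 87}
forward next packet → 70; now {71, 74, 77, 78, 82, 84, 85, 87}
insert 63 → {63, 71, 74, 77, 78, 82, 84, 85, 87}

60 → 62 → 64 → 61 → 65 → 68 → 66 → 69 → 70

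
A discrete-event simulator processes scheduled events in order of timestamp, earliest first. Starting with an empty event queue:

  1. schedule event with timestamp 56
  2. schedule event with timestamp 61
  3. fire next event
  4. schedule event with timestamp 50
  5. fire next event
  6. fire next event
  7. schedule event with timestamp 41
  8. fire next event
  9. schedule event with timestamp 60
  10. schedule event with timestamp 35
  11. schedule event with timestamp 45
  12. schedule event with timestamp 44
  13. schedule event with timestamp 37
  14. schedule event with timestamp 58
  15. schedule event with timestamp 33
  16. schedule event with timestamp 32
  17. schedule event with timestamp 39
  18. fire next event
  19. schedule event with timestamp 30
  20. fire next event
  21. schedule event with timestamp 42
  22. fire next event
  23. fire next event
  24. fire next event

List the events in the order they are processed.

56, 50, 61, 41, 32, 30, 33, 35, 37

insert 56 → {56}
insert 61 → {56, 61}
fire next event → 56; now {61}
insert 50 → {50, 61}
fire next event → 50; now {61}
fire next event → 61; now {}
insert 41 → {41}
fire next event → 41; now {}
insert 60 → {60}
insert 35 → {35, 60}
insert 45 → {35, 45, 60}
insert 44 → {35, 44, 45, 60}
insert 37 → {35, 37, 44, 45, 60}
insert 58 → {35, 37, 44, 45, 58, 60}
insert 33 → {33, 35, 37, 44, 45, 58, 60}
insert 32 → {32, 33, 35, 37, 44, 45, 58, 60}
insert 39 → {32, 33, 35, 37, 39, 44, 45, 58, 60}
fire next event → 32; now {33, 35, 37, 39, 44, 45, 58, 60}
insert 30 → {30, 33, 35, 37, 39, 44, 45, 58, 60}
fire next event → 30; now {33, 35, 37, 39, 44, 45, 58, 60}
insert 42 → {33, 35, 37, 39, 42, 44, 45, 58, 60}
fire next event → 33; now {35, 37, 39, 42, 44, 45, 58, 60}
fire next event → 35; now {37, 39, 42, 44, 45, 58, 60}
fire next event → 37; now {39, 42, 44, 45, 58, 60}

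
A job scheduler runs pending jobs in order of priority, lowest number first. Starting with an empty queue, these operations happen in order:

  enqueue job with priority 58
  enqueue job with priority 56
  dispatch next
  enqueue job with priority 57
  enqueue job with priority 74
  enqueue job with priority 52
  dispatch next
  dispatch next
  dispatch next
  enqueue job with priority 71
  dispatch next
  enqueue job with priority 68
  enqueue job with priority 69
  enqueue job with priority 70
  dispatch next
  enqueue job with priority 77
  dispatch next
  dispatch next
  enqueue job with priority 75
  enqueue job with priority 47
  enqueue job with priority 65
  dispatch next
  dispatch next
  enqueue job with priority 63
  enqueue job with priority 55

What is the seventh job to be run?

69

insert 58 → {58}
insert 56 → {56, 58}
dispatch next → 56; now {58}
insert 57 → {57, 58}
insert 74 → {57, 58, 74}
insert 52 → {52, 57, 58, 74}
dispatch next → 52; now {57, 58, 74}
dispatch next → 57; now {58, 74}
dispatch next → 58; now {74}
insert 71 → {71, 74}
dispatch next → 71; now {74}
insert 68 → {68, 74}
insert 69 → {68, 69, 74}
insert 70 → {68, 69, 70, 74}
dispatch next → 68; now {69, 70, 74}
insert 77 → {69, 70, 74, 77}
dispatch next → 69; now {70, 74, 77}
dispatch next → 70; now {74, 77}
insert 75 → {74, 75, 77}
insert 47 → {47, 74, 75, 77}
insert 65 → {47, 65, 74, 75, 77}
dispatch next → 47; now {65, 74, 75, 77}
dispatch next → 65; now {74, 75, 77}
insert 63 → {63, 74, 75, 77}
insert 55 → {55, 63, 74, 75, 77}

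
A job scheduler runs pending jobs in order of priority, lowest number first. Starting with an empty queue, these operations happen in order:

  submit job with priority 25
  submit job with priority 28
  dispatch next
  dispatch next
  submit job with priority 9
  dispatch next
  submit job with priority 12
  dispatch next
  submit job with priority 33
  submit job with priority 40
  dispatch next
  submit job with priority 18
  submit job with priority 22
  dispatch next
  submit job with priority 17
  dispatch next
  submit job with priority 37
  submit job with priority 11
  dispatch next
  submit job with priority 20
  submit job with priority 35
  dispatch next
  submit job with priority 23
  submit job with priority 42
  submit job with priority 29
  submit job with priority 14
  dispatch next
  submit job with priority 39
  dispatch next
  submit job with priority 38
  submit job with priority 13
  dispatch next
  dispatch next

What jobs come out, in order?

insert 25 → {25}
insert 28 → {25, 28}
dispatch next → 25; now {28}
dispatch next → 28; now {}
insert 9 → {9}
dispatch next → 9; now {}
insert 12 → {12}
dispatch next → 12; now {}
insert 33 → {33}
insert 40 → {33, 40}
dispatch next → 33; now {40}
insert 18 → {18, 40}
insert 22 → {18, 22, 40}
dispatch next → 18; now {22, 40}
insert 17 → {17, 22, 40}
dispatch next → 17; now {22, 40}
insert 37 → {22, 37, 40}
insert 11 → {11, 22, 37, 40}
dispatch next → 11; now {22, 37, 40}
insert 20 → {20, 22, 37, 40}
insert 35 → {20, 22, 35, 37, 40}
dispatch next → 20; now {22, 35, 37, 40}
insert 23 → {22, 23, 35, 37, 40}
insert 42 → {22, 23, 35, 37, 40, 42}
insert 29 → {22, 23, 29, 35, 37, 40, 42}
insert 14 → {14, 22, 23, 29, 35, 37, 40, 42}
dispatch next → 14; now {22, 23, 29, 35, 37, 40, 42}
insert 39 → {22, 23, 29, 35, 37, 39, 40, 42}
dispatch next → 22; now {23, 29, 35, 37, 39, 40, 42}
insert 38 → {23, 29, 35, 37, 38, 39, 40, 42}
insert 13 → {13, 23, 29, 35, 37, 38, 39, 40, 42}
dispatch next → 13; now {23, 29, 35, 37, 38, 39, 40, 42}
dispatch next → 23; now {29, 35, 37, 38, 39, 40, 42}

25, 28, 9, 12, 33, 18, 17, 11, 20, 14, 22, 13, 23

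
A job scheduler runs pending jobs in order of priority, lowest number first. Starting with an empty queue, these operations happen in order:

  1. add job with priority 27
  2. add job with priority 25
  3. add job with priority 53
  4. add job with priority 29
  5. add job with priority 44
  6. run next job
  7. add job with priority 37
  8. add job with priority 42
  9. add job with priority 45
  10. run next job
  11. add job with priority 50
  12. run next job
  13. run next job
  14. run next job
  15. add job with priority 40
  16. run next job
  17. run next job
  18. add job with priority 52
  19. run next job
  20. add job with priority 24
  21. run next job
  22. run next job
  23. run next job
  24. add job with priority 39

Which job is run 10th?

50

insert 27 → {27}
insert 25 → {25, 27}
insert 53 → {25, 27, 53}
insert 29 → {25, 27, 29, 53}
insert 44 → {25, 27, 29, 44, 53}
run next job → 25; now {27, 29, 44, 53}
insert 37 → {27, 29, 37, 44, 53}
insert 42 → {27, 29, 37, 42, 44, 53}
insert 45 → {27, 29, 37, 42, 44, 45, 53}
run next job → 27; now {29, 37, 42, 44, 45, 53}
insert 50 → {29, 37, 42, 44, 45, 50, 53}
run next job → 29; now {37, 42, 44, 45, 50, 53}
run next job → 37; now {42, 44, 45, 50, 53}
run next job → 42; now {44, 45, 50, 53}
insert 40 → {40, 44, 45, 50, 53}
run next job → 40; now {44, 45, 50, 53}
run next job → 44; now {45, 50, 53}
insert 52 → {45, 50, 52, 53}
run next job → 45; now {50, 52, 53}
insert 24 → {24, 50, 52, 53}
run next job → 24; now {50, 52, 53}
run next job → 50; now {52, 53}
run next job → 52; now {53}
insert 39 → {39, 53}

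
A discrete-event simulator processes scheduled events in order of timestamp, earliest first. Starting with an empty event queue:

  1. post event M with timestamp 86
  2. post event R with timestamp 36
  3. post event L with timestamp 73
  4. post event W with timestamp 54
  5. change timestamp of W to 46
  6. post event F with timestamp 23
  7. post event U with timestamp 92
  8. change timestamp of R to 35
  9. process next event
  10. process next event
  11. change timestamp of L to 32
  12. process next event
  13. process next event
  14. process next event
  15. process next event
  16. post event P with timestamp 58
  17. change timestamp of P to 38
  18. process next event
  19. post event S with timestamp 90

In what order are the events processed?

add M (timestamp 86) → {M:86}
add R (timestamp 36) → {R:36, M:86}
add L (timestamp 73) → {R:36, L:73, M:86}
add W (timestamp 54) → {R:36, W:54, L:73, M:86}
update W to timestamp 46 → {R:36, W:46, L:73, M:86}
add F (timestamp 23) → {F:23, R:36, W:46, L:73, M:86}
add U (timestamp 92) → {F:23, R:36, W:46, L:73, M:86, U:92}
update R to timestamp 35 → {F:23, R:35, W:46, L:73, M:86, U:92}
process next event → F; now {R:35, W:46, L:73, M:86, U:92}
process next event → R; now {W:46, L:73, M:86, U:92}
update L to timestamp 32 → {L:32, W:46, M:86, U:92}
process next event → L; now {W:46, M:86, U:92}
process next event → W; now {M:86, U:92}
process next event → M; now {U:92}
process next event → U; now {}
add P (timestamp 58) → {P:58}
update P to timestamp 38 → {P:38}
process next event → P; now {}
add S (timestamp 90) → {S:90}

[F, R, L, W, M, U, P]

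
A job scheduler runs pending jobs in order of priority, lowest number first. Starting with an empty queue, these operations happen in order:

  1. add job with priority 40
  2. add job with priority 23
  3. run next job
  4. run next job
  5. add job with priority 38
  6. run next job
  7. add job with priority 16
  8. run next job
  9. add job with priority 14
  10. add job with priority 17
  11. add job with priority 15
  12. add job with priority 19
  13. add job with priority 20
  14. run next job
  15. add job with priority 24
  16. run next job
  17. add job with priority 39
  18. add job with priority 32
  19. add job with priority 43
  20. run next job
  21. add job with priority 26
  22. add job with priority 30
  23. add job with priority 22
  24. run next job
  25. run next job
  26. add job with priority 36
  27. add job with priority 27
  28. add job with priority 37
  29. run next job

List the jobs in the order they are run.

insert 40 → {40}
insert 23 → {23, 40}
run next job → 23; now {40}
run next job → 40; now {}
insert 38 → {38}
run next job → 38; now {}
insert 16 → {16}
run next job → 16; now {}
insert 14 → {14}
insert 17 → {14, 17}
insert 15 → {14, 15, 17}
insert 19 → {14, 15, 17, 19}
insert 20 → {14, 15, 17, 19, 20}
run next job → 14; now {15, 17, 19, 20}
insert 24 → {15, 17, 19, 20, 24}
run next job → 15; now {17, 19, 20, 24}
insert 39 → {17, 19, 20, 24, 39}
insert 32 → {17, 19, 20, 24, 32, 39}
insert 43 → {17, 19, 20, 24, 32, 39, 43}
run next job → 17; now {19, 20, 24, 32, 39, 43}
insert 26 → {19, 20, 24, 26, 32, 39, 43}
insert 30 → {19, 20, 24, 26, 30, 32, 39, 43}
insert 22 → {19, 20, 22, 24, 26, 30, 32, 39, 43}
run next job → 19; now {20, 22, 24, 26, 30, 32, 39, 43}
run next job → 20; now {22, 24, 26, 30, 32, 39, 43}
insert 36 → {22, 24, 26, 30, 32, 36, 39, 43}
insert 27 → {22, 24, 26, 27, 30, 32, 36, 39, 43}
insert 37 → {22, 24, 26, 27, 30, 32, 36, 37, 39, 43}
run next job → 22; now {24, 26, 27, 30, 32, 36, 37, 39, 43}

23, 40, 38, 16, 14, 15, 17, 19, 20, 22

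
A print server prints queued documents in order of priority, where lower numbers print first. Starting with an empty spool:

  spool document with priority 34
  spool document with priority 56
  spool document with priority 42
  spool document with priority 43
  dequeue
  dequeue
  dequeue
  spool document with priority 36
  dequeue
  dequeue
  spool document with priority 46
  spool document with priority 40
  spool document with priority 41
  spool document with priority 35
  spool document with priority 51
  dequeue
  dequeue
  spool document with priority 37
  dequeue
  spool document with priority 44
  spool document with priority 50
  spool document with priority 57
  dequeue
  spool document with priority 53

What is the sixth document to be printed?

35

insert 34 → {34}
insert 56 → {34, 56}
insert 42 → {34, 42, 56}
insert 43 → {34, 42, 43, 56}
dequeue → 34; now {42, 43, 56}
dequeue → 42; now {43, 56}
dequeue → 43; now {56}
insert 36 → {36, 56}
dequeue → 36; now {56}
dequeue → 56; now {}
insert 46 → {46}
insert 40 → {40, 46}
insert 41 → {40, 41, 46}
insert 35 → {35, 40, 41, 46}
insert 51 → {35, 40, 41, 46, 51}
dequeue → 35; now {40, 41, 46, 51}
dequeue → 40; now {41, 46, 51}
insert 37 → {37, 41, 46, 51}
dequeue → 37; now {41, 46, 51}
insert 44 → {41, 44, 46, 51}
insert 50 → {41, 44, 46, 50, 51}
insert 57 → {41, 44, 46, 50, 51, 57}
dequeue → 41; now {44, 46, 50, 51, 57}
insert 53 → {44, 46, 50, 51, 53, 57}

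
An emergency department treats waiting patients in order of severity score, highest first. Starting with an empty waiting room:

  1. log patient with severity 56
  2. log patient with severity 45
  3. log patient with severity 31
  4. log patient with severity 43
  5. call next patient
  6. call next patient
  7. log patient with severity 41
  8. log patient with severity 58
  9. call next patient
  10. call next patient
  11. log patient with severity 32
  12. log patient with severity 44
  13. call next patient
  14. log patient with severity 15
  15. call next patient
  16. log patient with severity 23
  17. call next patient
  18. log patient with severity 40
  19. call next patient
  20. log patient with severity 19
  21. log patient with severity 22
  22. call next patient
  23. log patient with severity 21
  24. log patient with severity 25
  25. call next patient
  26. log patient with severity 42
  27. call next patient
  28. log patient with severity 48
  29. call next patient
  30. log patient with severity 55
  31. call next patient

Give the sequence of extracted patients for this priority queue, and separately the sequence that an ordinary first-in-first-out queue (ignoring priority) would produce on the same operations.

insert 56 → {56}
insert 45 → {56, 45}
insert 31 → {56, 45, 31}
insert 43 → {56, 45, 43, 31}
call next patient → 56; now {45, 43, 31}
call next patient → 45; now {43, 31}
insert 41 → {43, 41, 31}
insert 58 → {58, 43, 41, 31}
call next patient → 58; now {43, 41, 31}
call next patient → 43; now {41, 31}
insert 32 → {41, 32, 31}
insert 44 → {44, 41, 32, 31}
call next patient → 44; now {41, 32, 31}
insert 15 → {41, 32, 31, 15}
call next patient → 41; now {32, 31, 15}
insert 23 → {32, 31, 23, 15}
call next patient → 32; now {31, 23, 15}
insert 40 → {40, 31, 23, 15}
call next patient → 40; now {31, 23, 15}
insert 19 → {31, 23, 19, 15}
insert 22 → {31, 23, 22, 19, 15}
call next patient → 31; now {23, 22, 19, 15}
insert 21 → {23, 22, 21, 19, 15}
insert 25 → {25, 23, 22, 21, 19, 15}
call next patient → 25; now {23, 22, 21, 19, 15}
insert 42 → {42, 23, 22, 21, 19, 15}
call next patient → 42; now {23, 22, 21, 19, 15}
insert 48 → {48, 23, 22, 21, 19, 15}
call next patient → 48; now {23, 22, 21, 19, 15}
insert 55 → {55, 23, 22, 21, 19, 15}
call next patient → 55; now {23, 22, 21, 19, 15}

priority queue: [56, 45, 58, 43, 44, 41, 32, 40, 31, 25, 42, 48, 55]; FIFO queue: [56, 45, 31, 43, 41, 58, 32, 44, 15, 23, 40, 19, 22]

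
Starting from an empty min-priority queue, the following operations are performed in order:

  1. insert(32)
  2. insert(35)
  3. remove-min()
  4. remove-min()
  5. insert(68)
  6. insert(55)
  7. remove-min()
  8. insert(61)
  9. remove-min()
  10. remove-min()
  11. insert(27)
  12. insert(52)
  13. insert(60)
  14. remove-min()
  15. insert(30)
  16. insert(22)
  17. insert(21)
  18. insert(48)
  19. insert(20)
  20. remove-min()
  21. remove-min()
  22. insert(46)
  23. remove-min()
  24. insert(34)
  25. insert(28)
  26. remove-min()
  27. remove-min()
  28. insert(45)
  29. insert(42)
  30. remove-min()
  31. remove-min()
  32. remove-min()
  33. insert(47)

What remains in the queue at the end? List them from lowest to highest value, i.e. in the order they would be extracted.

insert 32 → {32}
insert 35 → {32, 35}
remove-min → 32; now {35}
remove-min → 35; now {}
insert 68 → {68}
insert 55 → {55, 68}
remove-min → 55; now {68}
insert 61 → {61, 68}
remove-min → 61; now {68}
remove-min → 68; now {}
insert 27 → {27}
insert 52 → {27, 52}
insert 60 → {27, 52, 60}
remove-min → 27; now {52, 60}
insert 30 → {30, 52, 60}
insert 22 → {22, 30, 52, 60}
insert 21 → {21, 22, 30, 52, 60}
insert 48 → {21, 22, 30, 48, 52, 60}
insert 20 → {20, 21, 22, 30, 48, 52, 60}
remove-min → 20; now {21, 22, 30, 48, 52, 60}
remove-min → 21; now {22, 30, 48, 52, 60}
insert 46 → {22, 30, 46, 48, 52, 60}
remove-min → 22; now {30, 46, 48, 52, 60}
insert 34 → {30, 34, 46, 48, 52, 60}
insert 28 → {28, 30, 34, 46, 48, 52, 60}
remove-min → 28; now {30, 34, 46, 48, 52, 60}
remove-min → 30; now {34, 46, 48, 52, 60}
insert 45 → {34, 45, 46, 48, 52, 60}
insert 42 → {34, 42, 45, 46, 48, 52, 60}
remove-min → 34; now {42, 45, 46, 48, 52, 60}
remove-min → 42; now {45, 46, 48, 52, 60}
remove-min → 45; now {46, 48, 52, 60}
insert 47 → {46, 47, 48, 52, 60}

46 → 47 → 48 → 52 → 60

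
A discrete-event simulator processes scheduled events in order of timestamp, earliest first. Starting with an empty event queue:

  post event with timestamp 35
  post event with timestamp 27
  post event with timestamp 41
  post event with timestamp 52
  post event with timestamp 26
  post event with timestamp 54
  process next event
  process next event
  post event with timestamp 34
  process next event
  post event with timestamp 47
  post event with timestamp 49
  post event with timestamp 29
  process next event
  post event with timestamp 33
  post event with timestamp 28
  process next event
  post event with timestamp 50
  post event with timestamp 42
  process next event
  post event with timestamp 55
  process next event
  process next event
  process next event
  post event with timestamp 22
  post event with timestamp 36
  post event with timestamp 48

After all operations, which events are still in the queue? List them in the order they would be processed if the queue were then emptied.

22, 36, 47, 48, 49, 50, 52, 54, 55

insert 35 → {35}
insert 27 → {27, 35}
insert 41 → {27, 35, 41}
insert 52 → {27, 35, 41, 52}
insert 26 → {26, 27, 35, 41, 52}
insert 54 → {26, 27, 35, 41, 52, 54}
process next event → 26; now {27, 35, 41, 52, 54}
process next event → 27; now {35, 41, 52, 54}
insert 34 → {34, 35, 41, 52, 54}
process next event → 34; now {35, 41, 52, 54}
insert 47 → {35, 41, 47, 52, 54}
insert 49 → {35, 41, 47, 49, 52, 54}
insert 29 → {29, 35, 41, 47, 49, 52, 54}
process next event → 29; now {35, 41, 47, 49, 52, 54}
insert 33 → {33, 35, 41, 47, 49, 52, 54}
insert 28 → {28, 33, 35, 41, 47, 49, 52, 54}
process next event → 28; now {33, 35, 41, 47, 49, 52, 54}
insert 50 → {33, 35, 41, 47, 49, 50, 52, 54}
insert 42 → {33, 35, 41, 42, 47, 49, 50, 52, 54}
process next event → 33; now {35, 41, 42, 47, 49, 50, 52, 54}
insert 55 → {35, 41, 42, 47, 49, 50, 52, 54, 55}
process next event → 35; now {41, 42, 47, 49, 50, 52, 54, 55}
process next event → 41; now {42, 47, 49, 50, 52, 54, 55}
process next event → 42; now {47, 49, 50, 52, 54, 55}
insert 22 → {22, 47, 49, 50, 52, 54, 55}
insert 36 → {22, 36, 47, 49, 50, 52, 54, 55}
insert 48 → {22, 36, 47, 48, 49, 50, 52, 54, 55}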